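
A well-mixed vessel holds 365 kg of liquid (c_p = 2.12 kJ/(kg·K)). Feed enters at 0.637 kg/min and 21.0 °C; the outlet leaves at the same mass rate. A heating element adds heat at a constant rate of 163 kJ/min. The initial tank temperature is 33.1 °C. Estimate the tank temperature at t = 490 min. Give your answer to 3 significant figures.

95.5 °C

M c_p dT/dt = ṁ c_p (T_in − T) + Q̇.
Rearrange: dT/dt = (T_ss − T)/τ with τ = M/ṁ = 573.00 min and T_ss = T_in + Q̇/(ṁ c_p) = 141.70 °C.
This is linear first-order; T(t) = T_ss + (T₀ − T_ss) e^(−t/τ).
T(490) = 141.70 + (-108.60)·e^(−490/573.00) = 141.70 + (-108.60)·0.42522 = 95.522 °C.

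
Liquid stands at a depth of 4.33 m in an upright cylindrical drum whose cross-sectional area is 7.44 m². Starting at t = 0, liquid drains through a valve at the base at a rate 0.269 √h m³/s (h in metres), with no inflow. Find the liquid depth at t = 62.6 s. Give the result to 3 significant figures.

Accumulation of liquid (constant cross-section A): A dh/dt = −0.269 √h.
Separate and integrate: 2(√h − √h₀) = −(0.269/A) t.
√h = √4.33 − 0.269·62.6/(2·7.44) = 2.0809 − 1.1317 = 0.94919.
h = 0.94919² = 0.90095 m.

0.901 m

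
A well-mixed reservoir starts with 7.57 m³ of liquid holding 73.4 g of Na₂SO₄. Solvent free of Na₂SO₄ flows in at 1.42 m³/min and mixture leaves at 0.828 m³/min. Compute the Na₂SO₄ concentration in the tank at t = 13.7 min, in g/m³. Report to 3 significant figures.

1.69 g/m³

Let m(t) be the amount of Na₂SO₄. Volume: V(t) = V₀ + (Q_in − Q_out) t = 7.57 + 0.59200 t; V(13.7) = 15.680 m³.
Species balance (pure solvent in): dm/dt = −Q_out · m/V(t).
dm/m = −Q_out dt/(V₀ + 0.59200 t); integrating gives ln(m/m₀) = −(Q_out/(Q_in−Q_out)) ln(V/V₀).
m = m₀ (V₀/V)^(Q_out/(Q_in−Q_out)) = 73.4 × (7.57/15.680)^(1.3986) = 26.507 g.
C = m/V = 26.507/15.680 = 1.6904 g/m³.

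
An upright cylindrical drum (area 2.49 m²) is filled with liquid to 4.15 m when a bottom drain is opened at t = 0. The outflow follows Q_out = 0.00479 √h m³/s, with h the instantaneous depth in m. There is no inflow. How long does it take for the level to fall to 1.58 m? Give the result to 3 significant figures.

A dh/dt = −Q_out = −0.00479 √h.
This is separable: 2 d(√h)/dt = −0.00479/A, so √h = √h₀ − (0.00479/(2A)) t.
t = 2A(√h₀ − √h)/0.00479 = 2·2.49·(√4.15 − √1.58)/0.00479
  = 4.9800 × (2.0372 − 1.2570) / 0.00479 = 811.12 s.

811 s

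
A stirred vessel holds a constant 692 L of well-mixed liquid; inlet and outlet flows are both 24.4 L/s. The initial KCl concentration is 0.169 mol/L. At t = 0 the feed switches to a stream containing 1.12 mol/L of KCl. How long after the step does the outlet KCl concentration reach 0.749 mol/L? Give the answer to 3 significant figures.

Species balance: V dC/dt = Q(C_in − C) ⇒ τ = V/Q = 28.361 s.
C(t) = C_in + (C₀ − C_in) e^(−t/τ). Set C = 0.749 and solve for t:
e^(−t/τ) = (C − C_in)/(C₀ − C_in) = (0.749 − 1.12)/(0.169 − 1.12) = 0.39012
t = −τ ln(…) = 28.361 × 0.94131 = 26.696 s.

26.7 s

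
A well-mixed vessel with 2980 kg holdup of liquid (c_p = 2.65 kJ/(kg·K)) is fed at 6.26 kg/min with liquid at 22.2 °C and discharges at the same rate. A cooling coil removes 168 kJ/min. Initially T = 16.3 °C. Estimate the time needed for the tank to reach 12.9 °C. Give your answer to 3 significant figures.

777 min

M c_p dT/dt = ṁ c_p (T_in − T) − Q̇.
τ = M/ṁ = 476.04 min; T_ss = T_in − Q̇/(ṁ c_p) = 12.073 °C.
T(t) = T_ss + (T₀ − T_ss) e^(−t/τ). Set T = 12.9:
e^(−t/τ) = (12.9 − 12.073)/(16.3 − 12.073) = 0.19568
t = −476.04 · ln(0.19568) = 776.54 min.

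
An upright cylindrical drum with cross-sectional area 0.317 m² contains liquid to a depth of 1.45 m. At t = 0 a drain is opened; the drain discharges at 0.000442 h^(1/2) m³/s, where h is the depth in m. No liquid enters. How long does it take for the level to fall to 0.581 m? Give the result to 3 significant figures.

With no inflow, A dh/dt = −0.000442 √h.
∫ h^(−1/2) dh = −(0.000442/A) ∫ dt, giving 2√h = 2√h₀ − (0.000442/A) t.
t = 2A(√h₀ − √h)/0.000442 = 2·0.317·(√1.45 − √0.581)/0.000442
  = 0.63400 × (1.2042 − 0.76223) / 0.000442 = 633.89 s.

634 s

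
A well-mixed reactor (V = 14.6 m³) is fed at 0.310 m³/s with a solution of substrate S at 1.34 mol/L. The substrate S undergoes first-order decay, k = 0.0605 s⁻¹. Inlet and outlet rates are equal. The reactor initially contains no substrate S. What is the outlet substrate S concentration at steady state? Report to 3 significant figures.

0.348 mol/L

V dC/dt = Q(C_in − C) − k V C.
Steady state (dC/dt = 0): C_ss = Q C_in/(Q + kV) = C_in/(1 + kV/Q).
C_ss = 0.310·1.34/(0.310 + 0.0605·14.6) = 0.41540/1.1933 = 0.34811 mol/L.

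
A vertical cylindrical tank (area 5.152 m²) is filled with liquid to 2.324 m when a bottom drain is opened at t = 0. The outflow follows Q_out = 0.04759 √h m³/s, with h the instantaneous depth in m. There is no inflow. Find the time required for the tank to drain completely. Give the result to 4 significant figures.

330.1 s

Volume balance on the tank: A dh/dt = −0.04759 √h.
∫ h^(−1/2) dh = −(0.04759/A) ∫ dt, giving 2√h = 2√h₀ − (0.04759/A) t.
Set h = 0: 2√h₀ = (0.04759/A) t_empty ⇒ t_empty = 2A√h₀/0.04759.
t_empty = 2·5.152·√2.324/0.04759 = 10.3040·1.52447/0.04759 = 330.072 s.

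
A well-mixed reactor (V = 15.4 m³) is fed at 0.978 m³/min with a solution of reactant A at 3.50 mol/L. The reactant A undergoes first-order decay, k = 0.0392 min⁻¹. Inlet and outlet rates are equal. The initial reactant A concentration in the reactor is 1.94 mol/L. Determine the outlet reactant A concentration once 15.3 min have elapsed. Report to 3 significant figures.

2.12 mol/L

V dC/dt = Q(C_in − C) − k V C.
dC/dt = (Q/V) C_in − (Q/V + k) C; effective rate a = Q/V + k = 0.063506 + 0.0392 = 0.10271 min⁻¹.
C_ss = Q C_in/(Q + kV) = 2.1642 mol/L; C(t) = C_ss + (C₀ − C_ss) e^(−a t).
C(15.3) = 2.1642 + (-0.22415)·e^(−0.10271·15.3) = 2.1642 + (-0.22415)·0.20775 = 2.1176 mol/L.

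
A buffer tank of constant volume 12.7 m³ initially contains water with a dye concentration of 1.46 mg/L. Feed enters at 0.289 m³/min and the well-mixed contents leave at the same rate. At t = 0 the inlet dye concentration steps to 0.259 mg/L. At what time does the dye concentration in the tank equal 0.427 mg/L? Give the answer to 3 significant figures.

Unsteady species balance (constant V, well mixed): V dC/dt = Q(C_in − C), so τ = V/Q = 43.945 min.
C(t) = C_in + (C₀ − C_in) e^(−t/τ). Set C = 0.427 and solve for t:
e^(−t/τ) = (C − C_in)/(C₀ − C_in) = (0.427 − 0.259)/(1.46 − 0.259) = 0.13988
t = −τ ln(…) = 43.945 × 1.9669 = 86.437 min.

86.4 min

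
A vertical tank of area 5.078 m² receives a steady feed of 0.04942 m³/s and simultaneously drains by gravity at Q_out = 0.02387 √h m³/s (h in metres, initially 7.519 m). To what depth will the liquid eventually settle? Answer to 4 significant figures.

Volume balance on the tank: A dh/dt = Q_in − 0.02387 √h. At steady state dh/dt = 0:
Q_in = 0.02387 √h_ss ⇒ √h_ss = 0.04942/0.02387 = 2.07038.
h_ss = 2.07038² = 4.28648 m. (Since h₀ = 7.519 m > h_ss, the level will fall toward this value.)

4.286 m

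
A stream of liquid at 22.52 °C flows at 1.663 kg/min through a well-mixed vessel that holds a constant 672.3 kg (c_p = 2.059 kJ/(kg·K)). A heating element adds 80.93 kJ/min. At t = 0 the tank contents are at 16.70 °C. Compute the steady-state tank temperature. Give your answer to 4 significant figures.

46.16 °C

Unsteady energy balance on the tank contents: M c_p dT/dt = ṁ c_p (T_in − T) + 80.93.
At steady state dT/dt = 0 ⇒ T_ss = T_in + Q̇/(ṁ c_p) = 22.52 + 80.93/(1.663·2.059) = 46.1553 °C.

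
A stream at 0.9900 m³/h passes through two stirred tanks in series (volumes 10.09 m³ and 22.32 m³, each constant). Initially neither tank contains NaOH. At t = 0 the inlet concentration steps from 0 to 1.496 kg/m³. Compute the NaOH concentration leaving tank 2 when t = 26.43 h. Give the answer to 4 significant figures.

Species balance on tank i: dCᵢ/dt = (Cᵢ₋₁ − Cᵢ)/τᵢ with τᵢ = Vᵢ/Q.
τ₁ = 10.09/0.9900 = 10.1919 h; τ₂ = 22.32/0.9900 = 22.5455 h.
Solving the cascade with C₁(0)=C₂(0)=0 gives C₂(t) = C_in[1 − (τ₁ e^(−t/τ₁) − τ₂ e^(−t/τ₂))/(τ₁ − τ₂)].
At t = 26.43: e^(−t/τ₁) = 0.0747780, e^(−t/τ₂) = 0.309654.
C₂ = 1.496·[1 − (10.1919·0.0747780 − 22.5455·0.309654)/(-12.3535)] = 1.496·0.496568 = 0.742865 kg/m³.

0.7429 kg/m³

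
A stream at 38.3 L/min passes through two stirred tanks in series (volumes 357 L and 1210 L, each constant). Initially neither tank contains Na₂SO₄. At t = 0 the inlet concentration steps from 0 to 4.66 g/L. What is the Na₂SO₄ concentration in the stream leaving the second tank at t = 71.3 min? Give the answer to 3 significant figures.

Species balance on tank i: dCᵢ/dt = (Cᵢ₋₁ − Cᵢ)/τᵢ with τᵢ = Vᵢ/Q.
τ₁ = 357/38.3 = 9.3211 min; τ₂ = 1210/38.3 = 31.593 min.
Solving the cascade with C₁(0)=C₂(0)=0 gives C₂(t) = C_in[1 − (τ₁ e^(−t/τ₁) − τ₂ e^(−t/τ₂))/(τ₁ − τ₂)].
At t = 71.3: e^(−t/τ₁) = 0.00047639, e^(−t/τ₂) = 0.10468.
C₂ = 4.66·[1 − (9.3211·0.00047639 − 31.593·0.10468)/(-22.272)] = 4.66·0.85171 = 3.9690 g/L.

3.97 g/L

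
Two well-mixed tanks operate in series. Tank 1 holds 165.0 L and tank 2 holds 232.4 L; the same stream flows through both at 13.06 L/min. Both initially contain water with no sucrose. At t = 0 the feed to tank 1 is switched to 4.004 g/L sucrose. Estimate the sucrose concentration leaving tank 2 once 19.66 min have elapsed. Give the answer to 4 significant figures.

1.498 g/L

Species balance on tank i: dCᵢ/dt = (Cᵢ₋₁ − Cᵢ)/τᵢ with τᵢ = Vᵢ/Q.
τ₁ = 165.0/13.06 = 12.6340 min; τ₂ = 232.4/13.06 = 17.7948 min.
Solving the cascade with C₁(0)=C₂(0)=0 gives C₂(t) = C_in[1 − (τ₁ e^(−t/τ₁) − τ₂ e^(−t/τ₂))/(τ₁ − τ₂)].
At t = 19.66: e^(−t/τ₁) = 0.210953, e^(−t/τ₂) = 0.331271.
C₂ = 4.004·[1 − (12.6340·0.210953 − 17.7948·0.331271)/(-5.16080)] = 4.004·0.374181 = 1.49822 g/L.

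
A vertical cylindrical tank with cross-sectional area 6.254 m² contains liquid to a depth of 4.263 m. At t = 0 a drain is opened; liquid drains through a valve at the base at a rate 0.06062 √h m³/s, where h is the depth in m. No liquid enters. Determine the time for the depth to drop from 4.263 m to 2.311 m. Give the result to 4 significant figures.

112.4 s

Accumulation of liquid (constant cross-section A): A dh/dt = −0.06062 √h.
This is separable: 2 d(√h)/dt = −0.06062/A, so √h = √h₀ − (0.06062/(2A)) t.
t = 2A(√h₀ − √h)/0.06062 = 2·6.254·(√4.263 − √2.311)/0.06062
  = 12.5080 × (2.06470 − 1.52020) / 0.06062 = 112.350 s.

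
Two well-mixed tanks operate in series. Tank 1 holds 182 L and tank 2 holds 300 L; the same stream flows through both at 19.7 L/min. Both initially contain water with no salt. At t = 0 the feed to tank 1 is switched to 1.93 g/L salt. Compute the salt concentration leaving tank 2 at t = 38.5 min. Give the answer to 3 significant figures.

1.58 g/L

Each tank obeys Vᵢ dCᵢ/dt = Q(Cᵢ₋₁ − Cᵢ), so τᵢ = Vᵢ/Q.
τ₁ = 182/19.7 = 9.2386 min; τ₂ = 300/19.7 = 15.228 min.
Solving the cascade with C₁(0)=C₂(0)=0 gives C₂(t) = C_in[1 − (τ₁ e^(−t/τ₁) − τ₂ e^(−t/τ₂))/(τ₁ − τ₂)].
At t = 38.5: e^(−t/τ₁) = 0.015494, e^(−t/τ₂) = 0.079805.
C₂ = 1.93·[1 − (9.2386·0.015494 − 15.228·0.079805)/(-5.9898)] = 1.93·0.82100 = 1.5845 g/L.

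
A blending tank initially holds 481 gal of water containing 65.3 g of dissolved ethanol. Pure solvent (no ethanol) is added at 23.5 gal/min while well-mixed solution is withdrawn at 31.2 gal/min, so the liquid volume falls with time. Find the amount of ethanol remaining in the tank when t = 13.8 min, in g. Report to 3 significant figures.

Let m(t) be the amount of ethanol. Volume: V(t) = V₀ + (Q_in − Q_out) t = 481 − 7.7000 t; V(13.8) = 374.74 gal.
Solute balance: dm/dt = 0 − Q_out C = −Q_out m/V(t).
dm/m = −Q_out dt/(V₀ − 7.7000 t); integrating gives ln(m/m₀) = −(Q_out/(Q_in−Q_out)) ln(V/V₀).
m = m₀ (V₀/V)^(Q_out/(Q_in−Q_out)) = 65.3 × (481/374.74)^(-4.0519) = 23.748 g.

23.7 g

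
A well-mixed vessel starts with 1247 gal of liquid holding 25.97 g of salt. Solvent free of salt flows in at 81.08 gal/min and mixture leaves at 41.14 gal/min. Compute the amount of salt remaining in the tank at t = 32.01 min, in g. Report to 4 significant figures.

Let m(t) be the amount of salt. Volume: V(t) = V₀ + (Q_in − Q_out) t = 1247 + 39.9400 t; V(32.01) = 2525.48 gal.
Species balance (pure solvent in): dm/dt = −Q_out · m/V(t).
Separate: dm/m = −Q_out dt/V(t) ⇒ ln(m/m₀) = −(Q_out/(Q_in−Q_out)) ln(V/V₀).
m = m₀ (V₀/V)^(Q_out/(Q_in−Q_out)) = 25.97 × (1247/2525.48)^(1.03005) = 12.5541 g.

12.55 g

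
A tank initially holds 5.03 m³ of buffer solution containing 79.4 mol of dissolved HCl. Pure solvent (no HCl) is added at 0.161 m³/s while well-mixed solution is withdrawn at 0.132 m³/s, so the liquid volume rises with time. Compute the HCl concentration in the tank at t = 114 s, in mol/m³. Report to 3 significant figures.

Total volume: dV/dt = Q_in − Q_out = 0.029000 m³/s, so V(t) = 5.03 + 0.029000 t and V(114) = 8.3360 m³.
No HCl enters, so dm/dt = −Q_out · (m/V).
Separate: dm/m = −Q_out dt/V(t) ⇒ ln(m/m₀) = −(Q_out/(Q_in−Q_out)) ln(V/V₀).
m = m₀ (V₀/V)^(Q_out/(Q_in−Q_out)) = 79.4 × (5.03/8.3360)^(4.5517) = 7.9656 mol.
C = m/V = 7.9656/8.3360 = 0.95557 mol/m³.

0.956 mol/m³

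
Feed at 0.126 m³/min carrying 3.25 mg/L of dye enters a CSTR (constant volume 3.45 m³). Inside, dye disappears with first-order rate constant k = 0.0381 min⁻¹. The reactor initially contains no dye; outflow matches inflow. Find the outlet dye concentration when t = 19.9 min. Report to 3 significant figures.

1.23 mg/L

V dC/dt = Q(C_in − C) − k V C.
This is linear with rate a = Q/V + k = 0.074622 min⁻¹.
C_ss = Q C_in/(Q + kV) = 1.5906 mg/L; C(t) = C_ss + (C₀ − C_ss) e^(−a t).
C(19.9) = 1.5906 + (-1.5906)·e^(−0.074622·19.9) = 1.5906 + (-1.5906)·0.22651 = 1.2303 mg/L.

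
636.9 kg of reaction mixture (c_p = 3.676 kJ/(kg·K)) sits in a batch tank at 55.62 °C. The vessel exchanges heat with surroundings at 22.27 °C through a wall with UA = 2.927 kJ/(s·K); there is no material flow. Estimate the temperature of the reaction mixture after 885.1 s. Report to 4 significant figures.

33.30 °C

M c_p dT/dt = −UA(T − T_amb).
dT/dt = (T_ss − T)/τ with T_ss = T_amb = 22.2700 °C, τ = M c_p/UA = 636.9·3.676/2.927 = 799.879 s.
T approaches T_ss exponentially: T(t) = T_ss + (T₀ − T_ss) e^(−t/τ).
T(885.1) = 22.2700 + (33.3500)·0.330700 = 33.2989 °C.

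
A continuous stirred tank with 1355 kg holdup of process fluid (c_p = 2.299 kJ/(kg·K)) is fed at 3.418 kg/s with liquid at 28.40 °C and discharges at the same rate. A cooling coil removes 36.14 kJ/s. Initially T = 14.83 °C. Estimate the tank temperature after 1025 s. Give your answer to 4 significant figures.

23.12 °C

M c_p dT/dt = ṁ c_p (T_in − T) − Q̇.
τ = M/ṁ = 396.431 s; T_ss = T_in − Q̇/(ṁ c_p) = 28.40 − 36.14/(3.418·2.299) = 23.8009 °C.
T approaches T_ss exponentially: T(t) = T_ss + (T₀ − T_ss) e^(−t/τ).
T(1025) = 23.8009 + (-8.97085)·e^(−1025/396.431) = 23.8009 + (-8.97085)·0.0753530 = 23.1249 °C.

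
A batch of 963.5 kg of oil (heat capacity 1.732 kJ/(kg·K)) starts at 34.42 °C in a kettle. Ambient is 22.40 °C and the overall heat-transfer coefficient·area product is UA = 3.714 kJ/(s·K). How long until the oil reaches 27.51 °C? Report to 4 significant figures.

Energy balance: M c_p dT/dt = −UA(T − T_amb).
τ = M c_p/UA = 449.322 s; T_ss = T_amb = 22.4000 °C.
T(t) = T_ss + (T₀ − T_ss)e^(−t/τ); set T = 27.51:
t = −τ ln[(T − T_ss)/(T₀ − T_ss)] = −449.322 · ln(0.425125) = 384.338 s.

384.3 s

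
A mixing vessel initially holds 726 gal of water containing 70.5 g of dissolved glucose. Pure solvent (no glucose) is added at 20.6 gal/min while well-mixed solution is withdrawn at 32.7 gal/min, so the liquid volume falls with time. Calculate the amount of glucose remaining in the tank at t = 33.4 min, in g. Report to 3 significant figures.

7.83 g

Total volume: dV/dt = Q_in − Q_out = -12.100 gal/min, so V(t) = 726 − 12.100 t and V(33.4) = 321.86 gal.
Species balance (pure solvent in): dm/dt = −Q_out · m/V(t).
Separate: dm/m = −Q_out dt/V(t) ⇒ ln(m/m₀) = −(Q_out/(Q_in−Q_out)) ln(V/V₀).
m = m₀ (V₀/V)^(Q_out/(Q_in−Q_out)) = 70.5 × (726/321.86)^(-2.7025) = 7.8250 g.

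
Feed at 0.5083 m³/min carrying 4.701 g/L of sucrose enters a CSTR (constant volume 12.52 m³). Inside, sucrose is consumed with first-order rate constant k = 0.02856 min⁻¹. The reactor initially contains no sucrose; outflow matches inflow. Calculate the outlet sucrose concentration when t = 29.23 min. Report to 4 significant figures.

V dC/dt = Q(C_in − C) − k V C.
dC/dt = (Q/V) C_in − (Q/V + k) C; effective rate a = Q/V + k = 0.0405990 + 0.02856 = 0.0691590 min⁻¹.
C_ss = Q C_in/(Q + kV) = 2.75967 g/L; C(t) = C_ss + (C₀ − C_ss) e^(−a t).
C(29.23) = 2.75967 + (-2.75967)·e^(−0.0691590·29.23) = 2.75967 + (-2.75967)·0.132454 = 2.39414 g/L.

2.394 g/L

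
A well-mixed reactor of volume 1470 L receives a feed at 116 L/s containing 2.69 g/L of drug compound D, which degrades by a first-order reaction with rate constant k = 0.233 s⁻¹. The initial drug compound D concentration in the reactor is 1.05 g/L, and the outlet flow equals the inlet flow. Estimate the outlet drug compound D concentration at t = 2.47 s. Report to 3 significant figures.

V dC/dt = Q(C_in − C) − k V C.
dC/dt = (Q/V) C_in − (Q/V + k) C; effective rate a = Q/V + k = 0.078912 + 0.233 = 0.31191 s⁻¹.
C_ss = Q C_in/(Q + kV) = 0.68055 g/L; C(t) = C_ss + (C₀ − C_ss) e^(−a t).
C(2.47) = 0.68055 + (0.36945)·e^(−0.31191·2.47) = 0.68055 + (0.36945)·0.46282 = 0.85154 g/L.

0.852 g/L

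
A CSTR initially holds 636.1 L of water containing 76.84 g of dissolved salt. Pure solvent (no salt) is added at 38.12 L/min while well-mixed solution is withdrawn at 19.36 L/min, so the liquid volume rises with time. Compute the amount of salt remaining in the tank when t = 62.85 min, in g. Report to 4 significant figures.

26.04 g

Let m(t) be the amount of salt. Volume: V(t) = V₀ + (Q_in − Q_out) t = 636.1 + 18.7600 t; V(62.85) = 1815.17 L.
Solute balance: dm/dt = 0 − Q_out C = −Q_out m/V(t).
dm/m = −Q_out dt/(V₀ + 18.7600 t); integrating gives ln(m/m₀) = −(Q_out/(Q_in−Q_out)) ln(V/V₀).
m = m₀ (V₀/V)^(Q_out/(Q_in−Q_out)) = 76.84 × (636.1/1815.17)^(1.03198) = 26.0394 g.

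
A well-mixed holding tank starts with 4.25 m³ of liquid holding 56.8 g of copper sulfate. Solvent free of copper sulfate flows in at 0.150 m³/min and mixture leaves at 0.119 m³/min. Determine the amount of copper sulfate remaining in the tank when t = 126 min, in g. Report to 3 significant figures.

4.65 g

Total volume: dV/dt = Q_in − Q_out = 0.031000 m³/min, so V(t) = 4.25 + 0.031000 t and V(126) = 8.1560 m³.
Solute balance: dm/dt = 0 − Q_out C = −Q_out m/V(t).
dm/m = −Q_out dt/(V₀ + 0.031000 t); integrating gives ln(m/m₀) = −(Q_out/(Q_in−Q_out)) ln(V/V₀).
m = m₀ (V₀/V)^(Q_out/(Q_in−Q_out)) = 56.8 × (4.25/8.1560)^(3.8387) = 4.6522 g.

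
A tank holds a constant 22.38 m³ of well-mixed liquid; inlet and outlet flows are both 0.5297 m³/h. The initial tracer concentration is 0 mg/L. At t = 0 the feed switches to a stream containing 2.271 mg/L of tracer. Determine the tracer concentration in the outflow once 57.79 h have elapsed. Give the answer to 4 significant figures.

Accumulation = in − out for the solute gives V dC/dt = Q(C_in − C).
So dC/dt = (C_in − C)/τ with τ = V/Q = 22.38/0.5297 = 42.2503 h.
Solution: C(t) = C_in + (C₀ − C_in) e^(−t/τ).
C(57.79) = 2.271 + (0 − 2.271)·e^(−57.79/42.2503) = 2.271 + (-2.27100)·0.254667 = 1.69265 mg/L.

1.693 mg/L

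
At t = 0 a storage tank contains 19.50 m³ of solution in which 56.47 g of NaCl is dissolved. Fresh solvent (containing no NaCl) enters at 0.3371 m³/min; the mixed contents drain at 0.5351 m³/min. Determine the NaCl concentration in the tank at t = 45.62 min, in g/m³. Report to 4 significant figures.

Total volume: dV/dt = Q_in − Q_out = -0.198000 m³/min, so V(t) = 19.50 − 0.198000 t and V(45.62) = 10.4672 m³.
No NaCl enters, so dm/dt = −Q_out · (m/V).
Separate: dm/m = −Q_out dt/V(t) ⇒ ln(m/m₀) = −(Q_out/(Q_in−Q_out)) ln(V/V₀).
m = m₀ (V₀/V)^(Q_out/(Q_in−Q_out)) = 56.47 × (19.50/10.4672)^(-2.70253) = 10.5097 g.
C = m/V = 10.5097/10.4672 = 1.00405 g/m³.

1.004 g/m³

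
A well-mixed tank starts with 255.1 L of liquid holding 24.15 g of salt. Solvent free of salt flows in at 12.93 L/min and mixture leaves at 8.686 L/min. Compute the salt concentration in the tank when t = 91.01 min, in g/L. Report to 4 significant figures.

Total volume: dV/dt = Q_in − Q_out = 4.24400 L/min, so V(t) = 255.1 + 4.24400 t and V(91.01) = 641.346 L.
Solute balance: dm/dt = 0 − Q_out C = −Q_out m/V(t).
dm/m = −Q_out dt/(V₀ + 4.24400 t); integrating gives ln(m/m₀) = −(Q_out/(Q_in−Q_out)) ln(V/V₀).
m = m₀ (V₀/V)^(Q_out/(Q_in−Q_out)) = 24.15 × (255.1/641.346)^(2.04665) = 3.65993 g.
C = m/V = 3.65993/641.346 = 0.00570664 g/L.

0.005707 g/L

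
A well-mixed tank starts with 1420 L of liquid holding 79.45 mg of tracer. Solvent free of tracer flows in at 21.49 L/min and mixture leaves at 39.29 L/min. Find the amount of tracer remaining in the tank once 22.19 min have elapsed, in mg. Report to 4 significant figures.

38.69 mg

Total volume: dV/dt = Q_in − Q_out = -17.8000 L/min, so V(t) = 1420 − 17.8000 t and V(22.19) = 1025.02 L.
No tracer enters, so dm/dt = −Q_out · (m/V).
dm/m = −Q_out dt/(V₀ − 17.8000 t); integrating gives ln(m/m₀) = −(Q_out/(Q_in−Q_out)) ln(V/V₀).
m = m₀ (V₀/V)^(Q_out/(Q_in−Q_out)) = 79.45 × (1420/1025.02)^(-2.20730) = 38.6932 mg.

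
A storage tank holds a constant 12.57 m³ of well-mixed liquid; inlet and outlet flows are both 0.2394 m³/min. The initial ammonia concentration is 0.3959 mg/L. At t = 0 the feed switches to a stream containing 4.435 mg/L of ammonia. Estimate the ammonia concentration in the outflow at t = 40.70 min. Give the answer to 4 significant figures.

2.574 mg/L

Accumulation = in − out for the solute gives V dC/dt = Q(C_in − C).
Rewrite as dC/dt + C/τ = C_in/τ, τ = V/Q = 52.5063 min.
C approaches C_in exponentially: C(t) = C_in + (C₀ − C_in) e^(−t/τ).
C(40.70) = 4.435 + (0.3959 − 4.435)·e^(−40.70/52.5063) = 4.435 + (-4.03910)·0.460637 = 2.57444 mg/L.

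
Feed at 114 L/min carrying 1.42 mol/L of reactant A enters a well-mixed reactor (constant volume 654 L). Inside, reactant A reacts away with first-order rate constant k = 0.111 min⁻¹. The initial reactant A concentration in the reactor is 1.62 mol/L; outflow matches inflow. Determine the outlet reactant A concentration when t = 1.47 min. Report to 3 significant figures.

1.36 mol/L

V dC/dt = Q(C_in − C) − k V C.
This is linear with rate a = Q/V + k = 0.28531 min⁻¹.
C_ss = Q C_in/(Q + kV) = 0.86755 mol/L; C(t) = C_ss + (C₀ − C_ss) e^(−a t).
C(1.47) = 0.86755 + (0.75245)·e^(−0.28531·1.47) = 0.86755 + (0.75245)·0.65744 = 1.3622 mol/L.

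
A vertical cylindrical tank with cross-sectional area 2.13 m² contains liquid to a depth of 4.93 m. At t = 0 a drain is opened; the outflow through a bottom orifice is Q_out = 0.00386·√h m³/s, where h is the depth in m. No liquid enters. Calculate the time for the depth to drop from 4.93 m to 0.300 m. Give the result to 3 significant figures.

A dh/dt = −Q_out = −0.00386 √h.
This is separable: 2 d(√h)/dt = −0.00386/A, so √h = √h₀ − (0.00386/(2A)) t.
t = 2A(√h₀ − √h)/0.00386 = 2·2.13·(√4.93 − √0.300)/0.00386
  = 4.2600 × (2.2204 − 0.54772) / 0.00386 = 1846.0 s.

1850 s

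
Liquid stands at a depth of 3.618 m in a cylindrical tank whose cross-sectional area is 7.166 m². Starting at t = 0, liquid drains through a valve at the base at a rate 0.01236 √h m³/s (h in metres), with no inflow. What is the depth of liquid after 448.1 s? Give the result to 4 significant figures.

2.297 m

A dh/dt = −Q_out = −0.01236 √h.
This is separable: 2 d(√h)/dt = −0.01236/A, so √h = √h₀ − (0.01236/(2A)) t.
√h = √3.618 − 0.01236·448.1/(2·7.166) = 1.90210 − 0.386444 = 1.51566.
h = 1.51566² = 2.29723 m.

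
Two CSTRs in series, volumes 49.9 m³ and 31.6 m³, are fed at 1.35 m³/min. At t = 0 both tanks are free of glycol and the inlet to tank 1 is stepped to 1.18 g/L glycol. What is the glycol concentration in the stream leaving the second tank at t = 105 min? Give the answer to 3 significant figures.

Each tank obeys Vᵢ dCᵢ/dt = Q(Cᵢ₋₁ − Cᵢ), so τᵢ = Vᵢ/Q.
τ₁ = 49.9/1.35 = 36.963 min; τ₂ = 31.6/1.35 = 23.407 min.
Solving the cascade with C₁(0)=C₂(0)=0 gives C₂(t) = C_in[1 − (τ₁ e^(−t/τ₁) − τ₂ e^(−t/τ₂))/(τ₁ − τ₂)].
At t = 105: e^(−t/τ₁) = 0.058386, e^(−t/τ₂) = 0.011268.
C₂ = 1.18·[1 − (36.963·0.058386 − 23.407·0.011268)/(13.556)] = 1.18·0.86025 = 1.0151 g/L.

1.02 g/L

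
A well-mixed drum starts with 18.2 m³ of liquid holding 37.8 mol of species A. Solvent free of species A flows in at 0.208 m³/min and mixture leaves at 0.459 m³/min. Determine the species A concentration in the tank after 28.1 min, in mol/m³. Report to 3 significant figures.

1.38 mol/m³

Total volume: dV/dt = Q_in − Q_out = -0.25100 m³/min, so V(t) = 18.2 − 0.25100 t and V(28.1) = 11.147 m³.
Species balance (pure solvent in): dm/dt = −Q_out · m/V(t).
dm/m = −Q_out dt/(V₀ − 0.25100 t); integrating gives ln(m/m₀) = −(Q_out/(Q_in−Q_out)) ln(V/V₀).
m = m₀ (V₀/V)^(Q_out/(Q_in−Q_out)) = 37.8 × (18.2/11.147)^(-1.8287) = 15.422 mol.
C = m/V = 15.422/11.147 = 1.3835 mol/m³.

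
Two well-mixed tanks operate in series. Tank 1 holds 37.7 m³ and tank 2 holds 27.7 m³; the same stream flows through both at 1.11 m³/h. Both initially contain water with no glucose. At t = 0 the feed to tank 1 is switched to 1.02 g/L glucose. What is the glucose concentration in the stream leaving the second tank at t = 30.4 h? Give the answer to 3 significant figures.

0.284 g/L

Each tank obeys Vᵢ dCᵢ/dt = Q(Cᵢ₋₁ − Cᵢ), so τᵢ = Vᵢ/Q.
τ₁ = 37.7/1.11 = 33.964 h; τ₂ = 27.7/1.11 = 24.955 h.
Tank 1: C₁ = C_in(1 − e^(−t/τ₁)). Tank 2 (τ₁ ≠ τ₂): C₂ = C_in[1 − (τ₁ e^(−t/τ₁) − τ₂ e^(−t/τ₂))/(τ₁ − τ₂)].
At t = 30.4: e^(−t/τ₁) = 0.40858, e^(−t/τ₂) = 0.29576.
C₂ = 1.02·[1 − (33.964·0.40858 − 24.955·0.29576)/(9.0090)] = 1.02·0.27892 = 0.28449 g/L.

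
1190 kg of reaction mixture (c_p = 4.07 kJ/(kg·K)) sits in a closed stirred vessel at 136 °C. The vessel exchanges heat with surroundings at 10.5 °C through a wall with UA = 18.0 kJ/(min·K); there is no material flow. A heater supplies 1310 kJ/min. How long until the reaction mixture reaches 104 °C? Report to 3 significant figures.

First-law balance (no shaft work): M c_p dT/dt = −UA(T − T_amb) + Q̇.
τ = M c_p/UA = 269.07 min; T_ss = T_amb + Q̇/UA = 10.5 + 1310/18.0 = 83.278 °C.
T(t) = T_ss + (T₀ − T_ss)e^(−t/τ); set T = 104:
t = −τ ln[(T − T_ss)/(T₀ − T_ss)] = −269.07 · ln(0.39305) = 251.27 min.

251 min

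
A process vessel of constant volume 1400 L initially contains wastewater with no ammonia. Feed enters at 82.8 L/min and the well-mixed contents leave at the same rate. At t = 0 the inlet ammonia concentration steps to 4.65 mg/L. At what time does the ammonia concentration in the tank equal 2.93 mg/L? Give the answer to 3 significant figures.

Species balance: V dC/dt = Q(C_in − C) ⇒ τ = V/Q = 16.908 min.
C(t) = C_in + (C₀ − C_in) e^(−t/τ). Set C = 2.93 and solve for t:
e^(−t/τ) = (C − C_in)/(C₀ − C_in) = (2.93 − 4.65)/(0 − 4.65) = 0.36989
t = −τ ln(…) = 16.908 × 0.99454 = 16.816 min.

16.8 min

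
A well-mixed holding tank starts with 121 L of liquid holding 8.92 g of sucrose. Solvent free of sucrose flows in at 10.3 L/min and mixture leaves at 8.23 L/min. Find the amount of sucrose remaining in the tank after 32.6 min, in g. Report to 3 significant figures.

Total volume: dV/dt = Q_in − Q_out = 2.0700 L/min, so V(t) = 121 + 2.0700 t and V(32.6) = 188.48 L.
No sucrose enters, so dm/dt = −Q_out · (m/V).
dm/m = −Q_out dt/(V₀ + 2.0700 t); integrating gives ln(m/m₀) = −(Q_out/(Q_in−Q_out)) ln(V/V₀).
m = m₀ (V₀/V)^(Q_out/(Q_in−Q_out)) = 8.92 × (121/188.48)^(3.9758) = 1.5314 g.

1.53 g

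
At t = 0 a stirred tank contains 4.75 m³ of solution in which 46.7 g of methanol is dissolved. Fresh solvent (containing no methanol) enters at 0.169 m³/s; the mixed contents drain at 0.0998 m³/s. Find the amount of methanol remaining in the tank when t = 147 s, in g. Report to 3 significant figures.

Total volume: dV/dt = Q_in − Q_out = 0.069200 m³/s, so V(t) = 4.75 + 0.069200 t and V(147) = 14.922 m³.
No methanol enters, so dm/dt = −Q_out · (m/V).
dm/m = −Q_out dt/(V₀ + 0.069200 t); integrating gives ln(m/m₀) = −(Q_out/(Q_in−Q_out)) ln(V/V₀).
m = m₀ (V₀/V)^(Q_out/(Q_in−Q_out)) = 46.7 × (4.75/14.922)^(1.4422) = 8.9606 g.

8.96 g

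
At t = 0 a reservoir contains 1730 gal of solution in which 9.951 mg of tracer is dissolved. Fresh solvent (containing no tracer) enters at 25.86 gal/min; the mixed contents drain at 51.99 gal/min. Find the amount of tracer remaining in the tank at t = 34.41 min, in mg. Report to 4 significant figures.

Let m(t) be the amount of tracer. Volume: V(t) = V₀ + (Q_in − Q_out) t = 1730 − 26.1300 t; V(34.41) = 830.867 gal.
No tracer enters, so dm/dt = −Q_out · (m/V).
Separate: dm/m = −Q_out dt/V(t) ⇒ ln(m/m₀) = −(Q_out/(Q_in−Q_out)) ln(V/V₀).
m = m₀ (V₀/V)^(Q_out/(Q_in−Q_out)) = 9.951 × (1730/830.867)^(-1.98967) = 2.31275 mg.

2.313 mg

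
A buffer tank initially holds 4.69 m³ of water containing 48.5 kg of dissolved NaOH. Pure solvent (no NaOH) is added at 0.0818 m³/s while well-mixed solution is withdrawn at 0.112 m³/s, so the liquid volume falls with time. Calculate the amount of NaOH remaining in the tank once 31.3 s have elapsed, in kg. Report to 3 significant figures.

21.0 kg

Let m(t) be the amount of NaOH. Volume: V(t) = V₀ + (Q_in − Q_out) t = 4.69 − 0.030200 t; V(31.3) = 3.7447 m³.
Solute balance: dm/dt = 0 − Q_out C = −Q_out m/V(t).
Separate: dm/m = −Q_out dt/V(t) ⇒ ln(m/m₀) = −(Q_out/(Q_in−Q_out)) ln(V/V₀).
m = m₀ (V₀/V)^(Q_out/(Q_in−Q_out)) = 48.5 × (4.69/3.7447)^(-3.7086) = 21.048 kg.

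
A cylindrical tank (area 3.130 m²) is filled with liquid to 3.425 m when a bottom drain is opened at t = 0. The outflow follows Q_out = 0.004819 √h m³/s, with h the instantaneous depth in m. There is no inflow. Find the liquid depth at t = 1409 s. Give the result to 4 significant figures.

0.5868 m

A dh/dt = −Q_out = −0.004819 √h.
Separate and integrate: 2(√h − √h₀) = −(0.004819/A) t.
√h = √3.425 − 0.004819·1409/(2·3.130) = 1.85068 − 1.08466 = 0.766016.
h = 0.766016² = 0.586780 m.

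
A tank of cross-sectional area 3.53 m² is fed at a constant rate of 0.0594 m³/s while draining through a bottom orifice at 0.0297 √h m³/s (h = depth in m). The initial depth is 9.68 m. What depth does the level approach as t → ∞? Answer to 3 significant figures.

Mass balance (ρ constant): A dh/dt = Q_in − 0.0297 √h. At steady state dh/dt = 0:
Q_in = 0.0297 √h_ss ⇒ √h_ss = 0.0594/0.0297 = 2.0000.
h_ss = 2.0000² = 4.0000 m. (Since h₀ = 9.68 m > h_ss, the level will fall toward this value.)

4.00 m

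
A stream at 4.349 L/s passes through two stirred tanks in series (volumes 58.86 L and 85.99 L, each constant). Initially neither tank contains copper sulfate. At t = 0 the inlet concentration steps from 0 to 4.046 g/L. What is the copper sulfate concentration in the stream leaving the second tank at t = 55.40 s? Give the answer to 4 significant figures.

Species balance on tank i: dCᵢ/dt = (Cᵢ₋₁ − Cᵢ)/τᵢ with τᵢ = Vᵢ/Q.
τ₁ = 58.86/4.349 = 13.5341 s; τ₂ = 85.99/4.349 = 19.7724 s.
Solving the cascade with C₁(0)=C₂(0)=0 gives C₂(t) = C_in[1 − (τ₁ e^(−t/τ₁) − τ₂ e^(−t/τ₂))/(τ₁ − τ₂)].
At t = 55.40: e^(−t/τ₁) = 0.0166832, e^(−t/τ₂) = 0.0606952.
C₂ = 4.046·[1 − (13.5341·0.0166832 − 19.7724·0.0606952)/(-6.23822)] = 4.046·0.843819 = 3.41409 g/L.

3.414 g/L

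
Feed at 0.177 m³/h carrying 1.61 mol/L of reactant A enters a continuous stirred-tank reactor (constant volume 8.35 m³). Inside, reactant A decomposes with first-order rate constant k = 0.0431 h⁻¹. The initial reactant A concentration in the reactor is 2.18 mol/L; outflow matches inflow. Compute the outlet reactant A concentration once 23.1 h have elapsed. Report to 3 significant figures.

0.904 mol/L

Species balance: V dC/dt = Q C_in − Q C − k V C.
This is linear with rate a = Q/V + k = 0.064298 h⁻¹.
C_ss = Q C_in/(Q + kV) = 0.53078 mol/L; C(t) = C_ss + (C₀ − C_ss) e^(−a t).
C(23.1) = 0.53078 + (1.6492)·e^(−0.064298·23.1) = 0.53078 + (1.6492)·0.22644 = 0.90423 mol/L.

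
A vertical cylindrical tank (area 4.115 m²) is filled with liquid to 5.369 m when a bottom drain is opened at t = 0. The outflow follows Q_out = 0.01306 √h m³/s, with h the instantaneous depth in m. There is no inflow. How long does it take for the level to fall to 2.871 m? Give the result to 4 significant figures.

392.4 s

A dh/dt = −Q_out = −0.01306 √h.
Separate and integrate: 2(√h − √h₀) = −(0.01306/A) t.
t = 2A(√h₀ − √h)/0.01306 = 2·4.115·(√5.369 − √2.871)/0.01306
  = 8.23000 × (2.31711 − 1.69440) / 0.01306 = 392.411 s.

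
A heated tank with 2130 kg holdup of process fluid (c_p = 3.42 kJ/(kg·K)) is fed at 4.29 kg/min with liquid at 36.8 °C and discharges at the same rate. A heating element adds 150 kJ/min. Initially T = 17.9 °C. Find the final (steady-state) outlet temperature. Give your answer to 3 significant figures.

Energy balance: M c_p dT/dt = ṁ c_p (T_in − T) + 150.
At steady state dT/dt = 0 ⇒ T_ss = T_in + Q̇/(ṁ c_p) = 36.8 + 150/(4.29·3.42) = 47.024 °C.

47.0 °C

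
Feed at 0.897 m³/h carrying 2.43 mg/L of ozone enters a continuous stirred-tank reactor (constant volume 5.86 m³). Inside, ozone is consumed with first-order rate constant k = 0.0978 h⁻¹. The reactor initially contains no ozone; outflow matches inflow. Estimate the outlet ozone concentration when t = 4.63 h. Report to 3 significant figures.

Accumulation = in − out − consumed: V dC/dt = Q C_in − Q C − k V C.
dC/dt = (Q/V) C_in − (Q/V + k) C; effective rate a = Q/V + k = 0.15307 + 0.0978 = 0.25087 h⁻¹.
C_ss = Q C_in/(Q + kV) = 1.4827 mg/L; C(t) = C_ss + (C₀ − C_ss) e^(−a t).
C(4.63) = 1.4827 + (-1.4827)·e^(−0.25087·4.63) = 1.4827 + (-1.4827)·0.31301 = 1.0186 mg/L.

1.02 mg/L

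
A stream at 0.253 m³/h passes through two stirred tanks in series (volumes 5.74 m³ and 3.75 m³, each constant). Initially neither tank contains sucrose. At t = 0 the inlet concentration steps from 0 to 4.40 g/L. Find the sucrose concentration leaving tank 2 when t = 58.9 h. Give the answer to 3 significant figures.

3.61 g/L

Species balance on tank i: dCᵢ/dt = (Cᵢ₋₁ − Cᵢ)/τᵢ with τᵢ = Vᵢ/Q.
τ₁ = 5.74/0.253 = 22.688 h; τ₂ = 3.75/0.253 = 14.822 h.
Solving the cascade with C₁(0)=C₂(0)=0 gives C₂(t) = C_in[1 − (τ₁ e^(−t/τ₁) − τ₂ e^(−t/τ₂))/(τ₁ − τ₂)].
At t = 58.9: e^(−t/τ₁) = 0.074563, e^(−t/τ₂) = 0.018802.
C₂ = 4.40·[1 − (22.688·0.074563 − 14.822·0.018802)/(7.8656)] = 4.40·0.82036 = 3.6096 g/L.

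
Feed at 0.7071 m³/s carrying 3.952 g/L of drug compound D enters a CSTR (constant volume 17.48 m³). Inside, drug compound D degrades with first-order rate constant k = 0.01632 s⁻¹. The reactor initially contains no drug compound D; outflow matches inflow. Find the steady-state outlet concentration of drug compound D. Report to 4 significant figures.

2.816 g/L

Species balance: V dC/dt = Q C_in − Q C − k V C.
Steady state (dC/dt = 0): C_ss = Q C_in/(Q + kV) = C_in/(1 + kV/Q).
C_ss = 0.7071·3.952/(0.7071 + 0.01632·17.48) = 2.79446/0.992374 = 2.81593 g/L.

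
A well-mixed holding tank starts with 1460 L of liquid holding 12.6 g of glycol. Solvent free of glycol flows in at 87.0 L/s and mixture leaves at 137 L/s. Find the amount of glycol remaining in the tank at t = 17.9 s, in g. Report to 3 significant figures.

Let m(t) be the amount of glycol. Volume: V(t) = V₀ + (Q_in − Q_out) t = 1460 − 50.000 t; V(17.9) = 565.00 L.
No glycol enters, so dm/dt = −Q_out · (m/V).
dm/m = −Q_out dt/(V₀ − 50.000 t); integrating gives ln(m/m₀) = −(Q_out/(Q_in−Q_out)) ln(V/V₀).
m = m₀ (V₀/V)^(Q_out/(Q_in−Q_out)) = 12.6 × (1460/565.00)^(-2.7400) = 0.93467 g.

0.935 g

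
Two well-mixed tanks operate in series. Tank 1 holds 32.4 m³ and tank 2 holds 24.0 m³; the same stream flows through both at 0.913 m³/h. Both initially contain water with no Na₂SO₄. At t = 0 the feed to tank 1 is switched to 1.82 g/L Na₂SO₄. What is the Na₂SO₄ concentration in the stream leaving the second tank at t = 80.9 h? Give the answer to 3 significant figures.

1.34 g/L

Each tank obeys Vᵢ dCᵢ/dt = Q(Cᵢ₋₁ − Cᵢ), so τᵢ = Vᵢ/Q.
τ₁ = 32.4/0.913 = 35.487 h; τ₂ = 24.0/0.913 = 26.287 h.
Tank 1: C₁ = C_in(1 − e^(−t/τ₁)). Tank 2 (τ₁ ≠ τ₂): C₂ = C_in[1 − (τ₁ e^(−t/τ₁) − τ₂ e^(−t/τ₂))/(τ₁ − τ₂)].
At t = 80.9: e^(−t/τ₁) = 0.10232, e^(−t/τ₂) = 0.046071.
C₂ = 1.82·[1 − (35.487·0.10232 − 26.287·0.046071)/(9.2004)] = 1.82·0.73698 = 1.3413 g/L.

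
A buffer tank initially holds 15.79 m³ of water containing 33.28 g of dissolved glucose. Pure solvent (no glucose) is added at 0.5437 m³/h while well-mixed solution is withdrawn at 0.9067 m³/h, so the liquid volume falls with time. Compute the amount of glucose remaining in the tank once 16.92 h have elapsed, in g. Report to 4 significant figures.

9.723 g

Let m(t) be the amount of glucose. Volume: V(t) = V₀ + (Q_in − Q_out) t = 15.79 − 0.363000 t; V(16.92) = 9.64804 m³.
No glucose enters, so dm/dt = −Q_out · (m/V).
Separate: dm/m = −Q_out dt/V(t) ⇒ ln(m/m₀) = −(Q_out/(Q_in−Q_out)) ln(V/V₀).
m = m₀ (V₀/V)^(Q_out/(Q_in−Q_out)) = 33.28 × (15.79/9.64804)^(-2.49780) = 9.72293 g.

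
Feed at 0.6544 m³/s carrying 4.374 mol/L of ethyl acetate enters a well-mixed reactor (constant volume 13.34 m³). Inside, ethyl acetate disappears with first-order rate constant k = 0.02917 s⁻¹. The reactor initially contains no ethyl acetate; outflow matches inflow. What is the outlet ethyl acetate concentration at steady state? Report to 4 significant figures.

V dC/dt = Q(C_in − C) − k V C.
At steady state: 0 = Q C_in − (Q + kV) C_ss, so C_ss = Q C_in/(Q + kV).
C_ss = 0.6544·4.374/(0.6544 + 0.02917·13.34) = 2.86235/1.04353 = 2.74295 mol/L.

2.743 mol/L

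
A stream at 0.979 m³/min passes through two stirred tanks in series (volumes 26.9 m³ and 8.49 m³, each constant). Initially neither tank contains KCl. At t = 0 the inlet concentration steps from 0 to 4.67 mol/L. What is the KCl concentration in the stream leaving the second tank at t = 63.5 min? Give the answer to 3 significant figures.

3.99 mol/L

Each tank obeys Vᵢ dCᵢ/dt = Q(Cᵢ₋₁ − Cᵢ), so τᵢ = Vᵢ/Q.
τ₁ = 26.9/0.979 = 27.477 min; τ₂ = 8.49/0.979 = 8.6721 min.
Tank 1: C₁ = C_in(1 − e^(−t/τ₁)). Tank 2 (τ₁ ≠ τ₂): C₂ = C_in[1 − (τ₁ e^(−t/τ₁) − τ₂ e^(−t/τ₂))/(τ₁ − τ₂)].
At t = 63.5: e^(−t/τ₁) = 0.099160, e^(−t/τ₂) = 0.00066063.
C₂ = 4.67·[1 − (27.477·0.099160 − 8.6721·0.00066063)/(18.805)] = 4.67·0.85542 = 3.9948 mol/L.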